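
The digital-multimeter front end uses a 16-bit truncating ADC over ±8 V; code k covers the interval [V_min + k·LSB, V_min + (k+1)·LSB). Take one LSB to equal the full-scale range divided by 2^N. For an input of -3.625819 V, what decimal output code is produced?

The full-scale span is 8 − (-8) = 16 V. LSB = 16 V / 2^16 ≈ 244.1 µV.
code = ⌊(V_in − V_min)/LSB⌋ = ⌊(V_in − V_min) × 2^16 / range⌋
     = ⌊(-3.625819 − (-8)) × 65536 / 16⌋ = ⌊4.374181 × 65536/16⌋
     = ⌊17916.645⌋ = 17916.

17916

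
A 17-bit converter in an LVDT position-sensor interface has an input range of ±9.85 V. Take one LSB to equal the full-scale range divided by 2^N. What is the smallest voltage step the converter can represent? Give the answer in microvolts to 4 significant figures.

150.3 µV

Span: 9.85 V − (-9.85 V) = 19.7 V.
2^17 = 131072 levels.
LSB = 19.7 V ÷ 2^17 = 19.7/131072 V = 150.3 µV.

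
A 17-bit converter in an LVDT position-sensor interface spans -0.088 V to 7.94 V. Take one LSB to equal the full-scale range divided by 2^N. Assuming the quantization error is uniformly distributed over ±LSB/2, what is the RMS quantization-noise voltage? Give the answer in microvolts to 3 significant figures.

Span: 7.94 V − (-0.088 V) = 8.028 V.
LSB = 8.028 V ÷ 2^17 = 8.028/131072 V = 61.249 µV.
For a uniform distribution on [−LSB/2, +LSB/2], V_rms = LSB/√12 = 61.249 µV/3.4641 = 17.7 µV.

17.7 µV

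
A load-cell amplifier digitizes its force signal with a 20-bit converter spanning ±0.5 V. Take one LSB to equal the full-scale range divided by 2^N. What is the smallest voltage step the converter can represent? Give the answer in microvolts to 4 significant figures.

0.9537 µV

Range = 0.5 − (-0.5) = 1 V.
Number of codes = 2^20 = 1048576.
One LSB is 1 V / 1048576 = 0.9537 µV.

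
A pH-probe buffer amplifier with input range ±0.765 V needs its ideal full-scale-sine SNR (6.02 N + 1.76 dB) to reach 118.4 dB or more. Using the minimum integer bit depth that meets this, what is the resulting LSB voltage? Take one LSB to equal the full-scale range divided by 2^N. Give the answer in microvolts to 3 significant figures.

1.46 µV

Full-scale range = 0.765 V − (-0.765 V) = 1.53 V.
Required N = ⌈(118.4 − 1.76)/6.02⌉ = ⌈19.375⌉ = 20.
One LSB is 1.53 V / 1048576 = 1.46 µV.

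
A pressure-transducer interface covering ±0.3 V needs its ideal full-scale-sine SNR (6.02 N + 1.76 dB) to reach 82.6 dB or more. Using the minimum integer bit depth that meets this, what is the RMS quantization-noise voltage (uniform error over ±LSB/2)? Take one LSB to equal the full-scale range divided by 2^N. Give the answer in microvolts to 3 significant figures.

10.6 µV

Span: 0.3 V − (-0.3 V) = 0.6 V.
N ≥ (82.6 − 1.76)/6.02 = 13.429 → N_min = 14.
LSB = 0.6 V ÷ 2^14 = 0.6/16384 V = 36.621 µV.
σ_q = LSB/√12 = 36.621 µV/3.4641 = 10.6 µV.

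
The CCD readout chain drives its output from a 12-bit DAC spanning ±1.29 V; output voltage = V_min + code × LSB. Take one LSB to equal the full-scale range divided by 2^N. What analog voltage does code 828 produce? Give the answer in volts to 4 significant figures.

-0.7685 V

Full-scale range = 1.29 V − (-1.29 V) = 2.58 V. LSB = 2.58 V / 2^12.
V_out = V_min + code × LSB = -1.29 V + 828 × 2.58 V / 4096
      = -1.29 + 0.521543 = -0.768457 V.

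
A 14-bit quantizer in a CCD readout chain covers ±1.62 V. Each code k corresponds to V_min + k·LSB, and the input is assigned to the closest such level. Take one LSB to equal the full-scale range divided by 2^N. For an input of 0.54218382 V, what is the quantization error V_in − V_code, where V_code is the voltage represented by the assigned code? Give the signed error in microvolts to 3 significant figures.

Range = 1.62 − (-1.62) = 3.24 V. LSB = 3.24 V / 2^14 ≈ 197.8 µV.
(0.54218382 − (-1.62)) / LSB = 2.16218382 × 16384/3.24 = 10933.7098. Nearest integer: k = 10934.
V_code = -1.62 + (10934/16384) × 3.24 = 0.54224121094 V.
Error = V_in − V_code = 0.54218382 − (0.54224121094) = −57.4 µV.

−57.4 µV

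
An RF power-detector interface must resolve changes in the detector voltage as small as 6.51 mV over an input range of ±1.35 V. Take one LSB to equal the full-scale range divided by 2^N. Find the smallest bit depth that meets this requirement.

9 bits

Span: 1.35 V − (-1.35 V) = 2.7 V.
Levels needed ≥ 2.7/6.51 mV = 414.7. 2^9 = 512 suffices, so N_min = 9.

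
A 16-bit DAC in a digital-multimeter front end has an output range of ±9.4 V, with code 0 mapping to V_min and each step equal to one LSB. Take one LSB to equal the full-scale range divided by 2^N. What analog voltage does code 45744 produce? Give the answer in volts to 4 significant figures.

3.722 V

The full-scale span is 9.4 − (-9.4) = 18.8 V. LSB = 18.8 V / 2^16.
Output = V_min + (45744/65536) × range = -9.4 + 0.697998 × 18.8 V
      = -9.4 V + 13.1224 V = 3.72236 V.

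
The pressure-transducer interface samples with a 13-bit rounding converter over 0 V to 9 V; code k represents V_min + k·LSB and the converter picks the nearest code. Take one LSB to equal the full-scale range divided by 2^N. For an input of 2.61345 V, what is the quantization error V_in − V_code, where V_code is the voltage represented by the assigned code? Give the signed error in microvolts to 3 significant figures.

Full-scale range = 9 V. LSB = 9 V / 2^13 ≈ 1.099 mV.
(2.61345 − (0)) / LSB = 2.61345 × 8192/9 = 2378.8203. Nearest integer: k = 2379.
V_code = V_min + k × range/2^13 = 0 + 2379 × 9/8192 = 2.613647461 V.
e = 2.61345 − (2.613647461) = −197 µV.

−197 µV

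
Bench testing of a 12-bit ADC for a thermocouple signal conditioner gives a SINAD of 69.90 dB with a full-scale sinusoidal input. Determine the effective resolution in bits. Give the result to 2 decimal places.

11.32 bits

ENOB = (69.90 − 1.76)/6.02 = 11.3189 bits.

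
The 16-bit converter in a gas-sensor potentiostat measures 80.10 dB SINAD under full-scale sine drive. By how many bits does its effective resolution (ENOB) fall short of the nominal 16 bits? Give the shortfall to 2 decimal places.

ENOB = (SINAD − 1.76)/6.02 = (80.10 − 1.76)/6.02 = 13.0133 bits.
Lost resolution: 16 − 13.0133 = 2.9867 bits.

2.99 bits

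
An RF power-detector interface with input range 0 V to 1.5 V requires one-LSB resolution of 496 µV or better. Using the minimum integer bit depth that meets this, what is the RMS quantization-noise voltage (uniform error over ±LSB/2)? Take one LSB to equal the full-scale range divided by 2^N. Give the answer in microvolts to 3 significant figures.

Span = 1.5 V.
Required number of levels: 1.5/496 µV = 3024.2; smallest N with 2^N ≥ that is 12.
LSB = 1.5 V / 2^12 = 366.21 µV.
RMS noise = LSB/√12 = 106 µV.

106 µV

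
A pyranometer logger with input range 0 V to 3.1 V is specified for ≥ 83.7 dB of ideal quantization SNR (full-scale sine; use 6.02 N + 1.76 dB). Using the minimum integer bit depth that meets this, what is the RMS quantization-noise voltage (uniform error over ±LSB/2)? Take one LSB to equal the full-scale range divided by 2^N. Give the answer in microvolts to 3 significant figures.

54.6 µV

V_FS = 3.1 V.
6.02 N + 1.76 ≥ 83.7 gives N ≥ 13.611, so the minimum integer is 14.
LSB = 3.1 V ÷ 2^14 = 3.1/16384 V = 189.21 µV.
σ_q = LSB/√12 = 189.21 µV/3.4641 = 54.6 µV.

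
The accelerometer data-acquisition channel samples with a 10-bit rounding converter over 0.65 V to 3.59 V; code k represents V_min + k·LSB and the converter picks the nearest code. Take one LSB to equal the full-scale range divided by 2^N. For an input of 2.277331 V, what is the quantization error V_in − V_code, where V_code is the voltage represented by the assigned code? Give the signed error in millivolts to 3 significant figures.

−0.579 mV

Span: 3.59 V − (0.65 V) = 2.94 V. LSB = 2.94 V / 2^10 ≈ 2.871 mV.
(V_in − V_min)/LSB = (2.277331 − (0.65)) × 1024/2.94 = 566.7983 → nearest code k = 567.
V_code = 0.65 + (567/1024) × 2.94 = 2.277910156 V.
Error = V_in − V_code = 2.277331 − (2.277910156) = −0.579 mV.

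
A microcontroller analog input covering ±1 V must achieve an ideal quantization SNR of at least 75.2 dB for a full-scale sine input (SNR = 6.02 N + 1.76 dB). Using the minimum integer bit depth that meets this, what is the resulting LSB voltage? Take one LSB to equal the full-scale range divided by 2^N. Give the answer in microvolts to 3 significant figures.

244 µV

The full-scale span is 1 − (-1) = 2 V.
Solving 6.02 N ≥ 75.2 − 1.76: N ≥ 12.199. Round up → N = 13.
LSB = 2 V ÷ 2^13 = 2/8192 V = 244 µV.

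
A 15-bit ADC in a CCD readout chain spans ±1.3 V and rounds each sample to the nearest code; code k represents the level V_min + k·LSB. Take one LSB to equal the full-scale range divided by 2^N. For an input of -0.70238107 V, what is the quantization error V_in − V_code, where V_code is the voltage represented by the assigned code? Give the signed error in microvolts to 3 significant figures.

Span: 1.3 V − (-1.3 V) = 2.6 V. LSB = 2.6 V / 2^15 ≈ 79.35 µV.
(V_in − V_min)/LSB = (-0.70238107 − (-1.3)) × 32768/2.6 = 7531.8373 → nearest code k = 7532.
V_code = V_min + k × range/2^15 = -1.3 + 7532 × 2.6/32768 = -0.70236816406 V.
e = -0.70238107 − (-0.70236816406) = −12.9 µV.

−12.9 µV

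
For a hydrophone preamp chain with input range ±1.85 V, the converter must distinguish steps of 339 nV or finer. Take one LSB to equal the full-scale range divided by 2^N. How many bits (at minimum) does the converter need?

24 bits

The full-scale span is 1.85 − (-1.85) = 3.7 V.
Required number of levels: 3.7/339 nV = 1.0914e7; smallest N with 2^N ≥ that is 24.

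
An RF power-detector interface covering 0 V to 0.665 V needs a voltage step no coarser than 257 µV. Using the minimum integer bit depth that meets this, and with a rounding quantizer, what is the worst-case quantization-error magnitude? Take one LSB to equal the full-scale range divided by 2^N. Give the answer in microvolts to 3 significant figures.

81.2 µV

Range is 0.665 V.
Levels needed ≥ 0.665/257 µV = 2588. 2^12 = 4096 suffices, so N_min = 12.
LSB = 0.665 V / 2^12 = 162.35 µV.
|e|_max = LSB/2 = 81.2 µV.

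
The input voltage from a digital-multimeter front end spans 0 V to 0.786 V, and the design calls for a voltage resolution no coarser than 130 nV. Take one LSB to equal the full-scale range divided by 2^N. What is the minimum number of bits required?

Full-scale range = 0.786 V.
Required number of levels: 0.786/130 nV = 6.0462e6; smallest N with 2^N ≥ that is 23.

23 bits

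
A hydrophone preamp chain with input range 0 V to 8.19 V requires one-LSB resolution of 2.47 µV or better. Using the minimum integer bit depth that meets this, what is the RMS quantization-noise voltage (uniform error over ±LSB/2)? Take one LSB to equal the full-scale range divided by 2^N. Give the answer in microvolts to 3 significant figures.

Span = 8.19 V.
Levels needed ≥ 8.19/2.47 µV = 3.316e6. 2^22 = 4194304 suffices, so N_min = 22.
Step size = 8.19/4194304 V = 1.9526 µV.
V_rms = LSB/√12 = 0.564 µV.

0.564 µV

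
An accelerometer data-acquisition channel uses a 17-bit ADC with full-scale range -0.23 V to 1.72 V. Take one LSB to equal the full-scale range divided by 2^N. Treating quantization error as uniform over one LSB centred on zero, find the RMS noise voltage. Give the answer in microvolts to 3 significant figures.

4.29 µV

Range = 1.72 − (-0.23) = 1.95 V.
LSB = 1.95 V ÷ 2^17 = 1.95/131072 V = 14.877 µV.
For a uniform distribution on [−LSB/2, +LSB/2], V_rms = LSB/√12 = 14.877 µV/3.4641 = 4.29 µV.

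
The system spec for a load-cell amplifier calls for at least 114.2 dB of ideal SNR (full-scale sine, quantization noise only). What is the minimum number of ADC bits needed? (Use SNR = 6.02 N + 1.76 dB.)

Solving 6.02 N ≥ 114.2 − 1.76: N ≥ 18.678. Round up → N = 19.

19 bits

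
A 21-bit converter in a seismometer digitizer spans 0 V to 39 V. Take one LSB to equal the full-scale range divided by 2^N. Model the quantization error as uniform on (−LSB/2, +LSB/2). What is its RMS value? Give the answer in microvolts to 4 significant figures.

V_FS = 39 V.
LSB = 39 V ÷ 2^21 = 39/2097152 V = 18.5966 µV.
For a uniform distribution on [−LSB/2, +LSB/2], V_rms = LSB/√12 = 18.5966 µV/3.4641 = 5.368 µV.

5.368 µV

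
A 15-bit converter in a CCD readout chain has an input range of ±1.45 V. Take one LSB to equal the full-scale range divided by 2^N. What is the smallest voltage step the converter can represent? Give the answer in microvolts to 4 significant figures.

Range = 1.45 − (-1.45) = 2.9 V.
Number of codes = 2^15 = 32768.
Step size = 2.9/32768 V = 88.50 µV.

88.50 µV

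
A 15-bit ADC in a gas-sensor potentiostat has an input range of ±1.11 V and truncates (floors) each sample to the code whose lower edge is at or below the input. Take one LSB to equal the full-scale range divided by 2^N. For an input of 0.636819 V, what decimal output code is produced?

Span: 1.11 V − (-1.11 V) = 2.22 V. LSB = 2.22 V / 2^15 ≈ 67.75 µV.
V_in − V_min = 0.636819 − (-1.11) = 1.746819 V.
Divide by LSB: 1.746819 × 32768/2.22 = 25783.6779.
Truncating gives code 25783.

25783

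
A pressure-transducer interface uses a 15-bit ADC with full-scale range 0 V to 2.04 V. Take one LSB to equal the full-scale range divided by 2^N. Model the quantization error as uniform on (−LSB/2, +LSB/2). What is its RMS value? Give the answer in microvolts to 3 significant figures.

Range is 2.04 V.
LSB = 2.04 V / 2^15 = 62.256 µV.
V_rms = LSB/√12 = 62.256 µV / √12 = 18.0 µV.

18.0 µV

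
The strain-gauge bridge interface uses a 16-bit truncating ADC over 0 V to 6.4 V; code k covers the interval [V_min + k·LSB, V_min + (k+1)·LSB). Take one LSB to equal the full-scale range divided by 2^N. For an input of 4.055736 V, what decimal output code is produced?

Range is 6.4 V. LSB = 6.4 V / 2^16 ≈ 97.66 µV.
code = ⌊(V_in − V_min)/LSB⌋ = ⌊(V_in − V_min) × 2^16 / range⌋
     = ⌊(4.055736 − (0)) × 65536 / 6.4⌋ = ⌊4.055736 × 65536/6.4⌋
     = ⌊41530.737⌋ = 41530.

41530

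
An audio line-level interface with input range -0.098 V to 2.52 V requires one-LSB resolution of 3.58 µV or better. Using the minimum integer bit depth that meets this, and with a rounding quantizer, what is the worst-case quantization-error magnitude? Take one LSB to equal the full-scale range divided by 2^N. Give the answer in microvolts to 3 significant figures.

Range = 2.52 − (-0.098) = 2.618 V.
Need 2^N ≥ 2.618 V / 3.58 µV = 731300 → N_min = 20.
One LSB is 2.618 V / 1048576 = 2.4967 µV.
|e|_max = LSB/2 = 1.25 µV.

1.25 µV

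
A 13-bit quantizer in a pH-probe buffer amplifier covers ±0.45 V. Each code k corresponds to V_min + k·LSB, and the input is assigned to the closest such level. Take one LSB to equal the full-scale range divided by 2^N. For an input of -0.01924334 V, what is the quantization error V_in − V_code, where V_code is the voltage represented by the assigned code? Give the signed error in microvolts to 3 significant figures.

−17.3 µV

The full-scale span is 0.45 − (-0.45) = 0.9 V. LSB = 0.9 V / 2^13 ≈ 109.9 µV.
Position in LSBs: (-0.01924334 − (-0.45)) × 8192/0.9 = 3920.8428; rounding gives k = 3921.
V_code = -0.45 + (3921/8192) × 0.9 = -0.01922607422 V.
e = -0.01924334 − (-0.01922607422) = −17.3 µV.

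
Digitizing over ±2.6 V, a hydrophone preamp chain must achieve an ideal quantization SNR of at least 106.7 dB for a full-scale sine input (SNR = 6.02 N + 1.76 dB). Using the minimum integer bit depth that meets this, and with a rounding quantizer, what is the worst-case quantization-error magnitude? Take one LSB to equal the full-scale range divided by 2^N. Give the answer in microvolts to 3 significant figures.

9.92 µV

Full-scale range = 2.6 V − (-2.6 V) = 5.2 V.
Required N = ⌈(106.7 − 1.76)/6.02⌉ = ⌈17.432⌉ = 18.
LSB = 5.2 V ÷ 2^18 = 5.2/262144 V = 19.836 µV.
Max error for round-to-nearest is LSB/2 = 9.92 µV.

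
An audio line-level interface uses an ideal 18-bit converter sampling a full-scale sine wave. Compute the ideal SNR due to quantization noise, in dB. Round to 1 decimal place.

110.1 dB

SNR = 6.02·18 + 1.76 = 110.12 dB.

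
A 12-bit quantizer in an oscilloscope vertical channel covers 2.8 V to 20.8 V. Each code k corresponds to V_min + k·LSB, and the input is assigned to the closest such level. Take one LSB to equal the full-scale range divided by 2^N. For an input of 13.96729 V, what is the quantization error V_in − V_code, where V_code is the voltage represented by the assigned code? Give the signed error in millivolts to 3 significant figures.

The full-scale span is 20.8 − (2.8) = 18 V. LSB = 18 V / 2^12 ≈ 4.395 mV.
(V_in − V_min)/LSB = (13.96729 − (2.8)) × 4096/18 = 2541.1789 → nearest code k = 2541.
Reconstructed level: 2.8 + 2541 × 18/4096 V = 13.96650391 V.
Error = V_in − V_code = 13.96729 − (13.96650391) = +0.786 mV.

+0.786 mV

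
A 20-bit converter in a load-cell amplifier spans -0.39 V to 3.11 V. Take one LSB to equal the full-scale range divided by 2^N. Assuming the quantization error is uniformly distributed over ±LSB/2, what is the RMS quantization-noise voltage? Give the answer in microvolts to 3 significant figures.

0.964 µV

Range = 3.11 − (-0.39) = 3.5 V.
LSB = 3.5 V ÷ 2^20 = 3.5/1048576 V = 3.3379 µV.
V_rms = LSB/√12 = 3.3379 µV / √12 = 0.964 µV.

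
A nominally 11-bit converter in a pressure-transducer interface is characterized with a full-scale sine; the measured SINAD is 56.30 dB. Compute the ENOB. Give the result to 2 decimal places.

9.06 bits

(56.30 − 1.76) / 6.02 = 54.54/6.02 = 9.0598 effective bits.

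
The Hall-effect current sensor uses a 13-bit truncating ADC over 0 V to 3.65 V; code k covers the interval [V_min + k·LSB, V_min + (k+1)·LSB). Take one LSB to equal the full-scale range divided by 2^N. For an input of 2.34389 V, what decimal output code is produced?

5260

V_FS = 3.65 V. LSB = 3.65 V / 2^13 ≈ 445.6 µV.
(V_in − V_min) × 2^13/range = (2.34389 − (0)) × 8192/3.65 = 5260.588.
Floor → code = 5260.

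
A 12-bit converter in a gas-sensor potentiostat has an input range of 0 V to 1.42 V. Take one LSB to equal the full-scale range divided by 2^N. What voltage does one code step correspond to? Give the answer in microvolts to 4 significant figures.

346.7 µV

V_FS = 1.42 V.
There are 2^12 = 4096 steps.
LSB = 1.42 V / 2^12 = 346.7 µV.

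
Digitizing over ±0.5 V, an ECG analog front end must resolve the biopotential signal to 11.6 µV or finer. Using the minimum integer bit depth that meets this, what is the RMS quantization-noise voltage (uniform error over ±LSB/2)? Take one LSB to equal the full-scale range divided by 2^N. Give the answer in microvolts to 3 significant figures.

Full-scale range = 0.5 V − (-0.5 V) = 1 V.
Need 2^N ≥ 1 V / 11.6 µV = 86210 → N_min = 17.
Step size = 1/131072 V = 7.6294 µV.
RMS noise = LSB/√12 = 2.20 µV.

2.20 µV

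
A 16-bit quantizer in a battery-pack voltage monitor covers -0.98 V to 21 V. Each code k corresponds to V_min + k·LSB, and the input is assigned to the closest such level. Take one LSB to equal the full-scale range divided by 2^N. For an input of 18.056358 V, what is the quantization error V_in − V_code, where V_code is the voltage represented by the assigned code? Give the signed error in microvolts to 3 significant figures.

Full-scale range = 21 V − (-0.98 V) = 21.98 V. LSB = 21.98 V / 2^16 ≈ 335.4 µV.
(18.056358 − (-0.98)) / LSB = 19.036358 × 65536/21.98 = 56759.1792. Nearest integer: k = 56759.
V_code = -0.98 + (56759/65536) × 21.98 = 18.056297913 V.
e = 18.056358 − (18.056297913) = +60.1 µV.

+60.1 µV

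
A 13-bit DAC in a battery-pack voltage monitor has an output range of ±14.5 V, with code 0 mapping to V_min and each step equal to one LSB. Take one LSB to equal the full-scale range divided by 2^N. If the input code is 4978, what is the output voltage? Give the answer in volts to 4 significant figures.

Full-scale range = 14.5 V − (-14.5 V) = 29 V. LSB = 29 V / 2^13.
V_out = -14.5 + 4978 × (29/8192) V
      = -14.5 + 17.6223 = 3.12231 V.

3.122 V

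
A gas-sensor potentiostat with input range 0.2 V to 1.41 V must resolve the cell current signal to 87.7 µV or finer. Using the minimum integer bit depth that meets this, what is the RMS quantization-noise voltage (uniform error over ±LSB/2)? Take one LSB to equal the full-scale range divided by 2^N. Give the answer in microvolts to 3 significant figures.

21.3 µV

Range = 1.41 − (0.2) = 1.21 V.
Levels needed ≥ 1.21/87.7 µV = 13800. 2^14 = 16384 suffices, so N_min = 14.
One LSB is 1.21 V / 16384 = 73.853 µV.
V_rms = LSB/√12 = 21.3 µV.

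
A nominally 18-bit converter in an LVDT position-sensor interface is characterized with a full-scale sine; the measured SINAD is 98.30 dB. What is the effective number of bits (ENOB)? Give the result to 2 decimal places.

16.04 bits

(98.30 − 1.76) / 6.02 = 96.54/6.02 = 16.0365 effective bits.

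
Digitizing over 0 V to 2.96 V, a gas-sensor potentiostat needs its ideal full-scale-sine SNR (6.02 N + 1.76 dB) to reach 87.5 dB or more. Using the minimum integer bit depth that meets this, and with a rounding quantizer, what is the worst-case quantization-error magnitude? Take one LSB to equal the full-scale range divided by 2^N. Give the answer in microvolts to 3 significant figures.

Range is 2.96 V.
Solving 6.02 N ≥ 87.5 − 1.76: N ≥ 14.243. Round up → N = 15.
LSB = 2.96 V / 2^15 = 90.332 µV.
Max error for round-to-nearest is LSB/2 = 45.2 µV.

45.2 µV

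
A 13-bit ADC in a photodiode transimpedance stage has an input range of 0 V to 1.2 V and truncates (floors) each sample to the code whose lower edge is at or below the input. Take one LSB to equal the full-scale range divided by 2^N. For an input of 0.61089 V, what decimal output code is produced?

4170

V_FS = 1.2 V. LSB = 1.2 V / 2^13 ≈ 146.5 µV.
code = ⌊(V_in − V_min)/LSB⌋ = ⌊(V_in − V_min) × 2^13 / range⌋
     = ⌊(0.61089 − (0)) × 8192 / 1.2⌋ = ⌊0.61089 × 8192/1.2⌋
     = ⌊4170.342⌋ = 4170.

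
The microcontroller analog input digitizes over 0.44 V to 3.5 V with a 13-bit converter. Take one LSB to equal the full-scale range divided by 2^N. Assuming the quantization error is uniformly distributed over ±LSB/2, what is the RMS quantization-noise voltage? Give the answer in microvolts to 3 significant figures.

108 µV

The full-scale span is 3.5 − (0.44) = 3.06 V.
Step size = 3.06/8192 V = 373.54 µV.
For a uniform distribution on [−LSB/2, +LSB/2], V_rms = LSB/√12 = 373.54 µV/3.4641 = 108 µV.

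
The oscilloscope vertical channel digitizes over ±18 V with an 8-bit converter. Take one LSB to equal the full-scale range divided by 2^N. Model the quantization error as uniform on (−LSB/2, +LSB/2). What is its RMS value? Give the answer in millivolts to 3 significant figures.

Range = 18 − (-18) = 36 V.
Step size = 36/256 V = 140.63 mV.
σ_q = LSB/√12 = 140.63 mV/3.4641 = 40.6 mV.

40.6 mV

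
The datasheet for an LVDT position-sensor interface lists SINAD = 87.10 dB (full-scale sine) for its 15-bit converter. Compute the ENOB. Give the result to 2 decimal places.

ENOB = (SINAD − 1.76) / 6.02 = (87.10 − 1.76) / 6.02 = 85.34 / 6.02 = 14.1761.

14.18 bits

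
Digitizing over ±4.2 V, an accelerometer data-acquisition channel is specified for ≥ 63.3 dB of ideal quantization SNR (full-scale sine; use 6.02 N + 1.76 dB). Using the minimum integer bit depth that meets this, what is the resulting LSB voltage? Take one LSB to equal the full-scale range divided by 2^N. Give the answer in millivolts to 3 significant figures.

Range = 4.2 − (-4.2) = 8.4 V.
Required N = ⌈(63.3 − 1.76)/6.02⌉ = ⌈10.223⌉ = 11.
LSB = 8.4 V / 2^11 = 4.10 mV.

4.10 mV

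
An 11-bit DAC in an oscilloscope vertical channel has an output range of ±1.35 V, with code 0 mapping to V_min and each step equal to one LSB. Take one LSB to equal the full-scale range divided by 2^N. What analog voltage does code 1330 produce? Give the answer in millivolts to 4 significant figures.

403.4 mV

Full-scale range = 1.35 V − (-1.35 V) = 2.7 V. LSB = 2.7 V / 2^11.
V_out = -1.35 + 1330 × (2.7/2048) V
      = -1.35 + 1.75342 = 0.403418 V.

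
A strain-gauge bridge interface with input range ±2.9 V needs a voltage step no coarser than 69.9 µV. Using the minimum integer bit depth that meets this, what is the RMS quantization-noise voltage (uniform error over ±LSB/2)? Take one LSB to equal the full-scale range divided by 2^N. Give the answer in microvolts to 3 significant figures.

The full-scale span is 2.9 − (-2.9) = 5.8 V.
Need 2^N ≥ 5.8 V / 69.9 µV = 82980 → N_min = 17.
LSB = 5.8 V / 2^17 = 44.250 µV.
V_rms = LSB/√12 = 12.8 µV.

12.8 µV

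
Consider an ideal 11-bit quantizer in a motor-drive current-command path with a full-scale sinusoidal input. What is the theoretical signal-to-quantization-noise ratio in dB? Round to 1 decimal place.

For an ideal N-bit converter with full-scale sine input, SNR = 6.02 N + 1.76 dB. SNR = 6.02 × 11 + 1.76 = 66.22 + 1.76 = 67.98 dB.

68.0 dB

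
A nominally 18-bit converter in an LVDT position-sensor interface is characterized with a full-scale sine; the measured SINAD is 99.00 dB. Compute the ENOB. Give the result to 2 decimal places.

16.15 bits

ENOB = (SINAD − 1.76) / 6.02 = (99.00 − 1.76) / 6.02 = 97.24 / 6.02 = 16.1528.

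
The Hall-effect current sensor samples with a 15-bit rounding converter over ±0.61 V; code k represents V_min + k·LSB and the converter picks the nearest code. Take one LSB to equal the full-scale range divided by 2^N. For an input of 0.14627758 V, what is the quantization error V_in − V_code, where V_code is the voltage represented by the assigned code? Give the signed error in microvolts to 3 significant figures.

−4.77 µV

Span: 0.61 V − (-0.61 V) = 1.22 V. LSB = 1.22 V / 2^15 ≈ 37.23 µV.
(0.14627758 − (-0.61)) / LSB = 0.75627758 × 32768/1.22 = 20312.8719. Nearest integer: k = 20313.
V_code = V_min + k × range/2^15 = -0.61 + 20313 × 1.22/32768 = 0.14628234863 V.
Error = V_in − V_code = 0.14627758 − (0.14628234863) = −4.77 µV.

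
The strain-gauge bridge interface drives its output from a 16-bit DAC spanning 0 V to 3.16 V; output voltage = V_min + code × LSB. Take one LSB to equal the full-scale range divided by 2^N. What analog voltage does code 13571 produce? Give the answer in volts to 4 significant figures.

Full-scale range = 3.16 V. LSB = 3.16 V / 2^16.
V_out = V_min + code × LSB = 0 V + 13571 × 3.16 V / 65536
      = 0 + 0.654363 = 0.654363 V.

0.6544 V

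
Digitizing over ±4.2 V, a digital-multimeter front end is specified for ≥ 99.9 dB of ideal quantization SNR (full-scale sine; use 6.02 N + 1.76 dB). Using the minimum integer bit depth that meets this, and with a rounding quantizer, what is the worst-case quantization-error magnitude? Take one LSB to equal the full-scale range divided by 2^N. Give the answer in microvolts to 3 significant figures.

Full-scale range = 4.2 V − (-4.2 V) = 8.4 V.
Solving 6.02 N ≥ 99.9 − 1.76: N ≥ 16.302. Round up → N = 17.
LSB = 8.4 V ÷ 2^17 = 8.4/131072 V = 64.087 µV.
Half an LSB is 32.0 µV.

32.0 µV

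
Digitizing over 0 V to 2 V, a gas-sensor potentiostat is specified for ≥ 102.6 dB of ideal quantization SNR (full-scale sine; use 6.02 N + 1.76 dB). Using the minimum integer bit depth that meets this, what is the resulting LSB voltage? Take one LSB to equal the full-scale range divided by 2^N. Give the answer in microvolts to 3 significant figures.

Full-scale range = 2 V.
Solving 6.02 N ≥ 102.6 − 1.76: N ≥ 16.751. Round up → N = 17.
One LSB is 2 V / 131072 = 15.3 µV.

15.3 µV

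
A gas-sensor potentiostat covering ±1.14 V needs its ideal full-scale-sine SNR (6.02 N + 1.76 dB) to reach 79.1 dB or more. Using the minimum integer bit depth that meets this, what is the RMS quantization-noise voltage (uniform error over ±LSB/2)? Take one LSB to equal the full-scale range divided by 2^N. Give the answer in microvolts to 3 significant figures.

80.3 µV

Range = 1.14 − (-1.14) = 2.28 V.
6.02 N + 1.76 ≥ 79.1 gives N ≥ 12.847, so the minimum integer is 13.
LSB = 2.28 V / 2^13 = 278.32 µV.
V_rms = LSB/√12 = 80.3 µV.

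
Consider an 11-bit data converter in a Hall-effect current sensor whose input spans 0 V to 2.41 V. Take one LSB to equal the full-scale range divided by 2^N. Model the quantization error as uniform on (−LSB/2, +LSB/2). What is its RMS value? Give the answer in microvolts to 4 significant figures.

Full-scale range = 2.41 V.
Step size = 2.41/2048 V = 1.17676 mV.
RMS of a uniform error over width LSB is LSB/√12 = 339.7 µV.

339.7 µV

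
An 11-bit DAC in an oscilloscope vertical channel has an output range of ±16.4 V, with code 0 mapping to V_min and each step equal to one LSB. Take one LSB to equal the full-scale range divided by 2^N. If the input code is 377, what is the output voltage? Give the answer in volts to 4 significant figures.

-10.36 V

Full-scale range = 16.4 V − (-16.4 V) = 32.8 V. LSB = 32.8 V / 2^11.
V_out = V_min + code × LSB = -16.4 V + 377 × 32.8 V / 2048
      = -16.4 V + 6.03789 V = -10.3621 V.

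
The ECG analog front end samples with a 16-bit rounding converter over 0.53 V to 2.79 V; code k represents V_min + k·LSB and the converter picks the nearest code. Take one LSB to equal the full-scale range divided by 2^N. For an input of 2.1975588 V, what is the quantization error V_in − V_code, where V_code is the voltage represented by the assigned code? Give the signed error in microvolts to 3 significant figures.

+8.75 µV

Full-scale range = 2.79 V − (0.53 V) = 2.26 V. LSB = 2.26 V / 2^16 ≈ 34.48 µV.
(V_in − V_min)/LSB = (2.1975588 − (0.53)) × 65536/2.26 = 48356.2538 → nearest code k = 48356.
Reconstructed level: 0.53 + 48356 × 2.26/65536 V = 2.1975500488 V.
e = 2.1975588 − (2.1975500488) = +8.75 µV.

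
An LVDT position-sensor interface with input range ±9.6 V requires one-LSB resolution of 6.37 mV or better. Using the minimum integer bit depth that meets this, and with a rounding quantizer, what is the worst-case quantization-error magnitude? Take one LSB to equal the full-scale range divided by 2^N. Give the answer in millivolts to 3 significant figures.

2.34 mV

Span: 9.6 V − (-9.6 V) = 19.2 V.
19.2 V / 6.37 mV = 3014. Since 2^11 = 2048 and 2^12 = 4096, N = 12.
Step size = 19.2/4096 V = 4.6875 mV.
|e|_max = LSB/2 = 2.34 mV.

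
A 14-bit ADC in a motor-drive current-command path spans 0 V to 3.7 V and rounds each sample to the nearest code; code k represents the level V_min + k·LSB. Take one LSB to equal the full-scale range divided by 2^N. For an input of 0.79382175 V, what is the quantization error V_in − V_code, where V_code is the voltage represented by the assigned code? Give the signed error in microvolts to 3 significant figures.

V_FS = 3.7 V. LSB = 3.7 V / 2^14 ≈ 225.8 µV.
(V_in − V_min)/LSB = (0.79382175 − (0)) × 16384/3.7 = 3515.1285 → nearest code k = 3515.
Reconstructed level: 0 + 3515 × 3.7/16384 V = 0.79379272461 V.
e = 0.79382175 − (0.79379272461) = +29.0 µV.

+29.0 µV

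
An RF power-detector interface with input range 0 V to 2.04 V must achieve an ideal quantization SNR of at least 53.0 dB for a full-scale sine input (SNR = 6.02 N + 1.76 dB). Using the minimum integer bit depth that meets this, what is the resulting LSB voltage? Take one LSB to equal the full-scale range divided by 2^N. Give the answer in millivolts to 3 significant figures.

3.98 mV

Span = 2.04 V.
Solving 6.02 N ≥ 53.0 − 1.76: N ≥ 8.512. Round up → N = 9.
LSB = 2.04 V ÷ 2^9 = 2.04/512 V = 3.98 mV.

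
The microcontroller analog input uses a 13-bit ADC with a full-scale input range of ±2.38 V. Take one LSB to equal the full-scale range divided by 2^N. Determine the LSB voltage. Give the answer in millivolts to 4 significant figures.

Full-scale range = 2.38 V − (-2.38 V) = 4.76 V.
2^13 = 8192 levels.
LSB = 4.76 V / 2^13 = 0.5811 mV.

0.5811 mV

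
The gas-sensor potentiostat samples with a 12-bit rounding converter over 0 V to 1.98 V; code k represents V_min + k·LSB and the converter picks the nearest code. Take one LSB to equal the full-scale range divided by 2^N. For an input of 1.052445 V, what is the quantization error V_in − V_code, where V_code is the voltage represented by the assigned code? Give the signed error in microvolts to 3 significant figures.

Span = 1.98 V. LSB = 1.98 V / 2^12 ≈ 483.4 µV.
(1.052445 − (0)) / LSB = 1.052445 × 4096/1.98 = 2177.1792. Nearest integer: k = 2177.
Reconstructed level: 0 + 2177 × 1.98/4096 V = 1.052358398 V.
V_in − V_code = 1.052445 − (1.052358398) = +86.6 µV.

+86.6 µV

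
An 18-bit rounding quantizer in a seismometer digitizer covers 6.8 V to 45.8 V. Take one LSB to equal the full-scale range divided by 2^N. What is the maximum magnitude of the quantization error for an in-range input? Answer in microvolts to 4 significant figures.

74.39 µV

Range = 45.8 − (6.8) = 39 V.
Step size = 39/262144 V = 148.773 µV.
A rounding quantizer has |error| ≤ LSB/2 = 74.39 µV.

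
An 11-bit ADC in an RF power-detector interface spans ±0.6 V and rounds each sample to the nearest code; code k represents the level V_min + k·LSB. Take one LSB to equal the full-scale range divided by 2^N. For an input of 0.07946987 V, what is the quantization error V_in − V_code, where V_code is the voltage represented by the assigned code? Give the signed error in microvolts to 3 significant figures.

−218 µV

Range = 0.6 − (-0.6) = 1.2 V. LSB = 1.2 V / 2^11 ≈ 0.5859 mV.
Position in LSBs: (0.07946987 − (-0.6)) × 2048/1.2 = 1159.6286; rounding gives k = 1160.
V_code = -0.6 + (1160/2048) × 1.2 = 0.07968750000 V.
V_in − V_code = 0.07946987 − (0.07968750000) = −218 µV.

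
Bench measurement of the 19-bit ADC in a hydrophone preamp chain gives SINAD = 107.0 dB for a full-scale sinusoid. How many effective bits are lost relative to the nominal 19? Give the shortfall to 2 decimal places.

1.52 bits

Effective bits = (107.0 − 1.76)/6.02 = 17.4817.
19 − 17.4817 = 1.52 bits below nominal.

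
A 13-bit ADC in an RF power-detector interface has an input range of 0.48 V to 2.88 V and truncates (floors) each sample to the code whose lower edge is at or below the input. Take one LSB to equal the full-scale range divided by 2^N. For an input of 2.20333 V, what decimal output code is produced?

5882

Span: 2.88 V − (0.48 V) = 2.4 V. LSB = 2.4 V / 2^13 ≈ 293.0 µV.
(V_in − V_min) × 2^13/range = (2.20333 − (0.48)) × 8192/2.4 = 5882.300.
Floor → code = 5882.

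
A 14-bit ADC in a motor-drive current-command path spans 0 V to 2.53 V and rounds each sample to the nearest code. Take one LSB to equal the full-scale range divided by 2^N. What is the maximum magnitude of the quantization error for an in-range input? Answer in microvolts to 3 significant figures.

77.2 µV

Full-scale range = 2.53 V.
One LSB is 2.53 V / 16384 = 154.42 µV.
A rounding quantizer has |error| ≤ LSB/2 = 77.2 µV.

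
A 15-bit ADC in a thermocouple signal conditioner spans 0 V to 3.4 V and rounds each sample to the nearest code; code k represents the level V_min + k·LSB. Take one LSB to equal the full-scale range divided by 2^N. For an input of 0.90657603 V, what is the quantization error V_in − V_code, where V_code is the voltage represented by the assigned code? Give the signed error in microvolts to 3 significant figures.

+27.0 µV

V_FS = 3.4 V. LSB = 3.4 V / 2^15 ≈ 103.8 µV.
(V_in − V_min)/LSB = (0.90657603 − (0)) × 32768/3.4 = 8737.2598 → nearest code k = 8737.
V_code = V_min + k × range/2^15 = 0 + 8737 × 3.4/32768 = 0.90654907227 V.
V_in − V_code = 0.90657603 − (0.90654907227) = +27.0 µV.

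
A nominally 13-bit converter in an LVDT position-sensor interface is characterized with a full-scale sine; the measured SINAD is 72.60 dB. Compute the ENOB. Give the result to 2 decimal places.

ENOB = (72.60 − 1.76)/6.02 = 11.7674 bits.

11.77 bits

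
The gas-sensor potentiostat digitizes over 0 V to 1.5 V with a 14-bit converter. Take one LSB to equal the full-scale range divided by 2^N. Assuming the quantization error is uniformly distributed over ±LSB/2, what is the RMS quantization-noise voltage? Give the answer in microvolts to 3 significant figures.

26.4 µV

Range is 1.5 V.
LSB = 1.5 V / 2^14 = 91.553 µV.
V_rms = LSB/√12 = 91.553 µV / √12 = 26.4 µV.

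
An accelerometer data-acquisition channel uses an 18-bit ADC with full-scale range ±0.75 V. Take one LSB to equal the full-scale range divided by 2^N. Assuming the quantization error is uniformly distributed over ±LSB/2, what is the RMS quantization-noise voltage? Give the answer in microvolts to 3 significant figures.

1.65 µV

Full-scale range = 0.75 V − (-0.75 V) = 1.5 V.
LSB = 1.5 V / 2^18 = 5.7220 µV.
σ_q = LSB/√12 = 5.7220 µV/3.4641 = 1.65 µV.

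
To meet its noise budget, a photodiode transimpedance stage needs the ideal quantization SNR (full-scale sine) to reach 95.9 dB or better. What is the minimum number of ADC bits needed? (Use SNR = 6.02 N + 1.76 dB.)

6.02 N + 1.76 ≥ 95.9 gives N ≥ 15.638, so the minimum integer is 16.

16 bits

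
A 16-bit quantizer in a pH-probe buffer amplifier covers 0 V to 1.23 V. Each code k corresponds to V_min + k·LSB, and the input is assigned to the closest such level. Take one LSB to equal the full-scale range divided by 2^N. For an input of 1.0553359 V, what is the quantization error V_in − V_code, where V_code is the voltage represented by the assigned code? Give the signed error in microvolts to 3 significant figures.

−6.20 µV

Range is 1.23 V. LSB = 1.23 V / 2^16 ≈ 18.77 µV.
(1.0553359 − (0)) / LSB = 1.0553359 × 65536/1.23 = 56229.6695. Nearest integer: k = 56230.
V_code = 0 + (56230/65536) × 1.23 = 1.0553421021 V.
V_in − V_code = 1.0553359 − (1.0553421021) = −6.20 µV.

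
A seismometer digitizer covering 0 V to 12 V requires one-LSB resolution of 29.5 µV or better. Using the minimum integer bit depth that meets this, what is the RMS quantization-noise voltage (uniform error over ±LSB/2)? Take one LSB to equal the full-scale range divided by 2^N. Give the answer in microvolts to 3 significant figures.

6.61 µV

Span = 12 V.
12 V / 29.5 µV = 406800. Since 2^18 = 262144 and 2^19 = 524288, N = 19.
LSB = 12 V ÷ 2^19 = 12/524288 V = 22.888 µV.
σ_q = LSB/√12 = 22.888 µV/3.4641 = 6.61 µV.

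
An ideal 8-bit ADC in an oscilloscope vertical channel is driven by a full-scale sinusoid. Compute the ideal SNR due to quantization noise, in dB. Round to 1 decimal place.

49.9 dB

For an ideal N-bit converter with full-scale sine input, SNR = 6.02 N + 1.76 dB. SNR = 6.02 × 8 + 1.76 = 48.16 + 1.76 = 49.92 dB.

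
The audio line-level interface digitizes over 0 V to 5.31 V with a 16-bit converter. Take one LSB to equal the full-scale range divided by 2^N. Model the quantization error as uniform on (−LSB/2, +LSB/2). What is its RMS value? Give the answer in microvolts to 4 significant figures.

Range is 5.31 V.
LSB = 5.31 V ÷ 2^16 = 5.31/65536 V = 81.0242 µV.
V_rms = LSB/√12 = 81.0242 µV / √12 = 23.39 µV.

23.39 µV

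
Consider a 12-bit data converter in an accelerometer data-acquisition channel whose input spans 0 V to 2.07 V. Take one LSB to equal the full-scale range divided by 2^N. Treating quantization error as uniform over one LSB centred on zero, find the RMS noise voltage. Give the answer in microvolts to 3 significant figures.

Span = 2.07 V.
One LSB is 2.07 V / 4096 = 0.50537 mV.
RMS of a uniform error over width LSB is LSB/√12 = 146 µV.

146 µV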